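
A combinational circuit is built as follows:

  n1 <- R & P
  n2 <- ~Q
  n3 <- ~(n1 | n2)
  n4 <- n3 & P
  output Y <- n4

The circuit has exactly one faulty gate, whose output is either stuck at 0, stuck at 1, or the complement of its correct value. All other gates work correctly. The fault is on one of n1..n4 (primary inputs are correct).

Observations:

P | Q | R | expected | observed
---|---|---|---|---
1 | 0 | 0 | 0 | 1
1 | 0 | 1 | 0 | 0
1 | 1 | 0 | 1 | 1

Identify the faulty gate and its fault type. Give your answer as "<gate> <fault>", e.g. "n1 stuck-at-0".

n2 stuck-at-0

Fault-free values for test 1 (P=1, Q=0, R=0): n1=0, n2=1, n3=0, n4=0, giving Y=0. Observed 1.
Test 1: faults giving observed 1 are {n2 stuck-at-0, n2 inverted output, n3 stuck-at-1, n3 inverted output, n4 stuck-at-1, n4 inverted output}.
Test 2 (P=1, Q=0, R=1): fault-free n1=1, n2=1, n3=0, n4=0 → 0; observed 0. Eliminates n3 stuck-at-1, n3 inverted output, n4 stuck-at-1, n4 inverted output.
Test 3 (P=1, Q=1, R=0): fault-free n1=0, n2=0, n3=1, n4=1 → 1; observed 1. Eliminates n2 inverted output.
Only n2 stuck-at-0 is consistent with every test.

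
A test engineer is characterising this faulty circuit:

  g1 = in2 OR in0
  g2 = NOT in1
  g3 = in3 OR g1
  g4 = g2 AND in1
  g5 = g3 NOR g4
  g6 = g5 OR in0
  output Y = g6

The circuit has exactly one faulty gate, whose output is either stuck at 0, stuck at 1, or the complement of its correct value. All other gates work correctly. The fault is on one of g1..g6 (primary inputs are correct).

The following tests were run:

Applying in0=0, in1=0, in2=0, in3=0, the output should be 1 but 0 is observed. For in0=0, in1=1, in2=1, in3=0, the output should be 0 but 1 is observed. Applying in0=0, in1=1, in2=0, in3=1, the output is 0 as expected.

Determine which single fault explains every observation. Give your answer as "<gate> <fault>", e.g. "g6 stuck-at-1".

Fault-free values for test 1 (in0=0, in1=0, in2=0, in3=0): g1=0, g2=1, g3=0, g4=0, g5=1, g6=1, giving Y=1. Observed 0.
Test 1: faults giving observed 0 are {g1 stuck-at-1, g1 inverted output, g3 stuck-at-1, g3 inverted output, g4 stuck-at-1, g4 inverted output, g5 stuck-at-0, g5 inverted output, g6 stuck-at-0, g6 inverted output}.
Test 2 (in0=0, in1=1, in2=1, in3=0): fault-free g1=1, g2=0, g3=1, g4=0, g5=0, g6=0 → 0; observed 1. Eliminates g1 stuck-at-1, g3 stuck-at-1, g4 stuck-at-1, g4 inverted output, g5 stuck-at-0, g6 stuck-at-0.
Test 3 (in0=0, in1=1, in2=0, in3=1): fault-free g1=0, g2=0, g3=1, g4=0, g5=0, g6=0 → 0; observed 0. Eliminates g3 inverted output, g5 inverted output, g6 inverted output.
Only g1 inverted output is consistent with every test.

g1 inverted output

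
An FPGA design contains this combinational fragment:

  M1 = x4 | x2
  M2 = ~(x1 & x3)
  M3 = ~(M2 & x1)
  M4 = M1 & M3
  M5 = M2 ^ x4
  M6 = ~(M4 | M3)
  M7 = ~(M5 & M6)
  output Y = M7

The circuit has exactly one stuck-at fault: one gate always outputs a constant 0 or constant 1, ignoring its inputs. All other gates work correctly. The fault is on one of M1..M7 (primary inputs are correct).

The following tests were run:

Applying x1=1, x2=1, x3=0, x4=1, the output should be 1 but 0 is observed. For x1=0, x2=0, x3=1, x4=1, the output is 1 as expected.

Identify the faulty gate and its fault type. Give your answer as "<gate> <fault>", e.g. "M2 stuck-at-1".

M5 stuck-at-1

Fault-free values for test 1 (x1=1, x2=1, x3=0, x4=1): M1=1, M2=1, M3=0, M4=0, M5=0, M6=1, M7=1, giving Y=1. Observed 0.
Test 1: faults giving observed 0 are {M5 stuck-at-1, M7 stuck-at-0}.
Test 2 (x1=0, x2=0, x3=1, x4=1): fault-free M1=1, M2=1, M3=1, M4=1, M5=0, M6=0, M7=1 → 1; observed 1. Eliminates M7 stuck-at-0.
Only M5 stuck-at-1 is consistent with every test.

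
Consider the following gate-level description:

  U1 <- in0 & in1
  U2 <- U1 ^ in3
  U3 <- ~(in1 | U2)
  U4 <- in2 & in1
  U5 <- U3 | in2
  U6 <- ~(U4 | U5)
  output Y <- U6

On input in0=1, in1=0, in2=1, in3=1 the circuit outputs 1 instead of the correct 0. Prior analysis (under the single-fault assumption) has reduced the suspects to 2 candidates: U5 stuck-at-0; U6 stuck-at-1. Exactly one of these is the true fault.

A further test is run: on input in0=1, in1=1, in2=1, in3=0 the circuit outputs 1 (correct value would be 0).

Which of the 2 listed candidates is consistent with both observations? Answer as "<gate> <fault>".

Evaluate each candidate on input in0=1, in1=1, in2=1, in3=0:
  U5 stuck-at-0: U1=1, U2=1, U3=0, U4=1, U5=0 [stuck-at-0], U6=0 → 0 — eliminated
  U6 stuck-at-1: U1=1, U2=1, U3=0, U4=1, U5=1, U6=1 [stuck-at-1] → 1 — matches
Only U6 stuck-at-1 reproduces the observed 1.

U6 stuck-at-1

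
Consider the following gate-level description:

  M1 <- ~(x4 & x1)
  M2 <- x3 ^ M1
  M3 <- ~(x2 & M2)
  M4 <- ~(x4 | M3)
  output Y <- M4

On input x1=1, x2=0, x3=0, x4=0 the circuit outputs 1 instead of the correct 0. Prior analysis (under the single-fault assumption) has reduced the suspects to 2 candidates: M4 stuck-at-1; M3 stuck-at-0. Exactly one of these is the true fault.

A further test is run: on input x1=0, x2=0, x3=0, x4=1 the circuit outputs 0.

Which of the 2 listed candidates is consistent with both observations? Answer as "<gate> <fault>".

Evaluate each candidate on input x1=0, x2=0, x3=0, x4=1:
  M4 stuck-at-1: M1=1, M2=1, M3=1, M4=1 [stuck-at-1] → 1 — eliminated
  M3 stuck-at-0: M1=1, M2=1, M3=0 [stuck-at-0], M4=0 → 0 — matches
Only M3 stuck-at-0 reproduces the observed 0.

M3 stuck-at-0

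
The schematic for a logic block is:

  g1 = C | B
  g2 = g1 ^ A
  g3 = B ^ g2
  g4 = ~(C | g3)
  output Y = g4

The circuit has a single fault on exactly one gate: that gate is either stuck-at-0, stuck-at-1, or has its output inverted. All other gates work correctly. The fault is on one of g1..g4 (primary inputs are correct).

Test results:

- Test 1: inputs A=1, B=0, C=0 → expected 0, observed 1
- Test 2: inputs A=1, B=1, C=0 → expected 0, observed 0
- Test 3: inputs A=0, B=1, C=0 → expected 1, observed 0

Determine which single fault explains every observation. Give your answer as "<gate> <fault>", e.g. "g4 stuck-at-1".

g2 stuck-at-0

Fault-free values for test 1 (A=1, B=0, C=0): g1=0, g2=1, g3=1, g4=0, giving Y=0. Observed 1.
Test 1: faults giving observed 1 are {g1 stuck-at-1, g1 inverted output, g2 stuck-at-0, g2 inverted output, g3 stuck-at-0, g3 inverted output, g4 stuck-at-1, g4 inverted output}.
Test 2 (A=1, B=1, C=0): fault-free g1=1, g2=0, g3=1, g4=0 → 0; observed 0. Eliminates g1 inverted output, g2 inverted output, g3 stuck-at-0, g3 inverted output, g4 stuck-at-1, g4 inverted output.
Test 3 (A=0, B=1, C=0): fault-free g1=1, g2=1, g3=0, g4=1 → 1; observed 0. Eliminates g1 stuck-at-1.
Only g2 stuck-at-0 is consistent with every test.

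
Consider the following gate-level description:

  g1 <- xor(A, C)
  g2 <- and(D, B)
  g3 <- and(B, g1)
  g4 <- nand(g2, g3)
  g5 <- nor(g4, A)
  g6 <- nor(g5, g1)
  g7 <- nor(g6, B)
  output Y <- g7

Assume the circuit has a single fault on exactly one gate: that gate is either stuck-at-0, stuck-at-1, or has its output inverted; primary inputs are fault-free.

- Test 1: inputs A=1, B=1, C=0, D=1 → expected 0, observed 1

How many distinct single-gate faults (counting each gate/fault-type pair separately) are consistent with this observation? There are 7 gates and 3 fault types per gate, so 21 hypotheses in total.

Fault-free: g1=1, g2=1, g3=1, g4=0, g5=0, g6=0, g7=0 → 0. Observed 1.
  g1: none of the 3 fault types match ✗
  g2: none of the 3 fault types match ✗
  g3: none of the 3 fault types match ✗
  g4: none of the 3 fault types match ✗
  g5: none of the 3 fault types match ✗
  g6: none of the 3 fault types match ✗
  g7: stuck-at-1, inverted output ✓; others ✗
Consistent faults: {g7 stuck-at-1, g7 inverted output} — 2 in all.

2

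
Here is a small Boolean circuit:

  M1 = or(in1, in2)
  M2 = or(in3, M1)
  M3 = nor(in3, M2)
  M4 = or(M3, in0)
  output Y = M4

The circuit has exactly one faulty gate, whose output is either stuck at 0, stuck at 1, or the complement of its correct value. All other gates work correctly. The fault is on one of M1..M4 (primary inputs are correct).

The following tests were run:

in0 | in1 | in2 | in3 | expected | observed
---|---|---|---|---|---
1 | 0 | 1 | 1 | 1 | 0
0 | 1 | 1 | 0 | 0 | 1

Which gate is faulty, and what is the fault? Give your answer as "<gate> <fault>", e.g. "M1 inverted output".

M4 inverted output

Fault-free values for test 1 (in0=1, in1=0, in2=1, in3=1): M1=1, M2=1, M3=0, M4=1, giving Y=1. Observed 0.
Test 1: faults giving observed 0 are {M4 stuck-at-0, M4 inverted output}.
Test 2 (in0=0, in1=1, in2=1, in3=0): fault-free M1=1, M2=1, M3=0, M4=0 → 0; observed 1. Eliminates M4 stuck-at-0.
Only M4 inverted output is consistent with every test.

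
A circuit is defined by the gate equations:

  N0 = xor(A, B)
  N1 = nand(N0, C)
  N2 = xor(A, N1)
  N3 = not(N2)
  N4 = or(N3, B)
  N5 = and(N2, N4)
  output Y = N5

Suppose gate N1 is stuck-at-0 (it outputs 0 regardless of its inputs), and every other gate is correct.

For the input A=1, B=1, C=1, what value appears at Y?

1

Propagate with N1 forced: N0=0, N1=0 [stuck-at-0], N2=1, N3=0, N4=1, N5=1.
So Y = 1. (Without the fault it would be 0.)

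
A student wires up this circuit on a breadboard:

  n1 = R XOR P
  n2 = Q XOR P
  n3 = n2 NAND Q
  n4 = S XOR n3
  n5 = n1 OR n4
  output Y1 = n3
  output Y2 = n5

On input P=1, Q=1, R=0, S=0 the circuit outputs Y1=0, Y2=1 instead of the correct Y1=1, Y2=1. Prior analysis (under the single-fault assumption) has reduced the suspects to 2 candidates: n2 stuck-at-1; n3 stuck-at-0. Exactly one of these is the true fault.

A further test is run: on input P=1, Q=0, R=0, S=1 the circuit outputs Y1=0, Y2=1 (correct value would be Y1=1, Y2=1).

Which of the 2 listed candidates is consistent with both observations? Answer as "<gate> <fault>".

n3 stuck-at-0

Evaluate each candidate on input P=1, Q=0, R=0, S=1:
  n2 stuck-at-1: n1=1, n2=1 [stuck-at-1], n3=1, n4=0, n5=1 → Y1=1, Y2=1 — eliminated
  n3 stuck-at-0: n1=1, n2=1, n3=0 [stuck-at-0], n4=1, n5=1 → Y1=0, Y2=1 — matches
Only n3 stuck-at-0 reproduces the observed Y1=0, Y2=1.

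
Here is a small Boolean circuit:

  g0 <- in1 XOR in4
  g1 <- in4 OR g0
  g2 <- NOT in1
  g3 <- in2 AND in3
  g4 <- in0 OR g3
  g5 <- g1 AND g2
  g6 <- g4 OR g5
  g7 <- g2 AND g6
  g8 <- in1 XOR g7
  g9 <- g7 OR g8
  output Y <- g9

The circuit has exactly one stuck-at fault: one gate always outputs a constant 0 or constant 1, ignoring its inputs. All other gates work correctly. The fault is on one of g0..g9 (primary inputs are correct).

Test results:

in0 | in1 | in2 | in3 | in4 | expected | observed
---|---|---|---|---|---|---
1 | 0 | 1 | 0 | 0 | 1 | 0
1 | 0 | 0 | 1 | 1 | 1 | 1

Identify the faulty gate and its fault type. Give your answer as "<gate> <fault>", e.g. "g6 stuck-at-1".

Fault-free values for test 1 (in0=1, in1=0, in2=1, in3=0, in4=0): g0=0, g1=0, g2=1, g3=0, g4=1, g5=0, g6=1, g7=1, g8=1, g9=1, giving Y=1. Observed 0.
Test 1: faults giving observed 0 are {g2 stuck-at-0, g4 stuck-at-0, g6 stuck-at-0, g7 stuck-at-0, g9 stuck-at-0}.
Test 2 (in0=1, in1=0, in2=0, in3=1, in4=1): fault-free g0=1, g1=1, g2=1, g3=0, g4=1, g5=1, g6=1, g7=1, g8=1, g9=1 → 1; observed 1. Eliminates g2 stuck-at-0, g6 stuck-at-0, g7 stuck-at-0, g9 stuck-at-0.
Only g4 stuck-at-0 is consistent with every test.

g4 stuck-at-0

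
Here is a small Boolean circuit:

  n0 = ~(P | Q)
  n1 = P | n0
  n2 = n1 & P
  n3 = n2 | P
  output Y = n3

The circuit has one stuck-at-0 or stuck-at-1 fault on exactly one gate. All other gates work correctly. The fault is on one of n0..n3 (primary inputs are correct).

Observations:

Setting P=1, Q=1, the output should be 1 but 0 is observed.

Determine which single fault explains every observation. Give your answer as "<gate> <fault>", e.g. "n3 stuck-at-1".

Fault-free values for test 1 (P=1, Q=1): n0=0, n1=1, n2=1, n3=1, giving Y=1. Observed 0.
Test 1: faults giving observed 0 are {n3 stuck-at-0}.
Only n3 stuck-at-0 is consistent with every test.

n3 stuck-at-0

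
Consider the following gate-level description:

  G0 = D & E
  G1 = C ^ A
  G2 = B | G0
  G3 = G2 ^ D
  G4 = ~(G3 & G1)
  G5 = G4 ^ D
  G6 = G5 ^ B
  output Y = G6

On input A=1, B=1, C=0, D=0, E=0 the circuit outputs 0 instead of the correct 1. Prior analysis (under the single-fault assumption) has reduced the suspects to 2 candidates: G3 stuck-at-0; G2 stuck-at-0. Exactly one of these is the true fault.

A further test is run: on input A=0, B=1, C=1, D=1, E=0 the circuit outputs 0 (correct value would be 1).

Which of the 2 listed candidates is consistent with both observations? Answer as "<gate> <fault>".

Evaluate each candidate on input A=0, B=1, C=1, D=1, E=0:
  G3 stuck-at-0: G0=0, G1=1, G2=1, G3=0 [stuck-at-0], G4=1, G5=0, G6=1 → 1 — eliminated
  G2 stuck-at-0: G0=0, G1=1, G2=0 [stuck-at-0], G3=1, G4=0, G5=1, G6=0 → 0 — matches
Only G2 stuck-at-0 reproduces the observed 0.

G2 stuck-at-0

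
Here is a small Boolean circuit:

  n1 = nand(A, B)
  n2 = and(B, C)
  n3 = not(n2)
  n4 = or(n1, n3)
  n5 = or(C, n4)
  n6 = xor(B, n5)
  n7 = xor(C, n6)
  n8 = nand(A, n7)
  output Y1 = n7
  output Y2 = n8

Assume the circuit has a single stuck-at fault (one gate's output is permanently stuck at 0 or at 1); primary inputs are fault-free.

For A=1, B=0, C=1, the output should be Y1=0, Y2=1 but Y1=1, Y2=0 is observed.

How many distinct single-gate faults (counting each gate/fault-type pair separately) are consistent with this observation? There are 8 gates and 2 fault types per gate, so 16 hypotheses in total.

Fault-free: n1=1, n2=0, n3=1, n4=1, n5=1, n6=1, n7=0, n8=1 → Y1=0, Y2=1. Observed Y1=1, Y2=0.
  n1: none of the 2 fault types match ✗
  n2: none of the 2 fault types match ✗
  n3: none of the 2 fault types match ✗
  n4: none of the 2 fault types match ✗
  n5: stuck-at-0 ✓; others ✗
  n6: stuck-at-0 ✓; others ✗
  n7: stuck-at-1 ✓; others ✗
  n8: none of the 2 fault types match ✗
Consistent faults: {n5 stuck-at-0, n6 stuck-at-0, n7 stuck-at-1} — 3 in all.

3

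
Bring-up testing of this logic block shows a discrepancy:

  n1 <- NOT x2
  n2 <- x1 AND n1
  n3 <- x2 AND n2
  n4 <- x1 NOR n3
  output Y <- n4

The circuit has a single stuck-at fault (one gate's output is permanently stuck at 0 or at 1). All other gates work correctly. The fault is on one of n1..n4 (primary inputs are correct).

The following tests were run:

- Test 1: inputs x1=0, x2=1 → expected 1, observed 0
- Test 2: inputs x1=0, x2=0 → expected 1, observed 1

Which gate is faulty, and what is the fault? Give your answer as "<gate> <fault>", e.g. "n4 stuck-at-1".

n2 stuck-at-1

Fault-free values for test 1 (x1=0, x2=1): n1=0, n2=0, n3=0, n4=1, giving Y=1. Observed 0.
Test 1: faults giving observed 0 are {n2 stuck-at-1, n3 stuck-at-1, n4 stuck-at-0}.
Test 2 (x1=0, x2=0): fault-free n1=1, n2=0, n3=0, n4=1 → 1; observed 1. Eliminates n3 stuck-at-1, n4 stuck-at-0.
Only n2 stuck-at-1 is consistent with every test.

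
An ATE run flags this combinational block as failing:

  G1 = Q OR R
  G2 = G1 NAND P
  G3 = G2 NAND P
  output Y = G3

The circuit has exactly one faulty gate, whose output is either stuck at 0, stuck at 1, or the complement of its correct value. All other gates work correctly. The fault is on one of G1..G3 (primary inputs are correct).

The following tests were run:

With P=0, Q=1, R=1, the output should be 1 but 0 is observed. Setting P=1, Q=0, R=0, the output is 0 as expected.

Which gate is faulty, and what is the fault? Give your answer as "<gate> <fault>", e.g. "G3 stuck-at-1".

G3 stuck-at-0

Fault-free values for test 1 (P=0, Q=1, R=1): G1=1, G2=1, G3=1, giving Y=1. Observed 0.
Test 1: faults giving observed 0 are {G3 stuck-at-0, G3 inverted output}.
Test 2 (P=1, Q=0, R=0): fault-free G1=0, G2=1, G3=0 → 0; observed 0. Eliminates G3 inverted output.
Only G3 stuck-at-0 is consistent with every test.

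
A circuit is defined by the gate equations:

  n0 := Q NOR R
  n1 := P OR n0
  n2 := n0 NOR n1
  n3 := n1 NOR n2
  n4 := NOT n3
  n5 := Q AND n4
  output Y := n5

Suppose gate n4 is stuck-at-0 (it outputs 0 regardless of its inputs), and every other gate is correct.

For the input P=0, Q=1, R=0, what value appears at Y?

0

Propagate with n4 forced: n0=0, n1=0, n2=1, n3=0, n4=0 [stuck-at-0], n5=0.
So Y = 0. (Without the fault it would be 1.)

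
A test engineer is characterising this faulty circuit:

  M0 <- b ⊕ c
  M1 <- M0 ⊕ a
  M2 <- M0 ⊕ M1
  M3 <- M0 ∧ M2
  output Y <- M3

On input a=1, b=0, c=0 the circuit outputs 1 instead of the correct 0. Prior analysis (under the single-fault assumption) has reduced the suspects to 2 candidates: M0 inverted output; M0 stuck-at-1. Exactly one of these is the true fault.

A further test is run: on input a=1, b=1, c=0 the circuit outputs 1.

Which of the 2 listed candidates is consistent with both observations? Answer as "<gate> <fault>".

Evaluate each candidate on input a=1, b=1, c=0:
  M0 inverted output: M0=0 [inverted output], M1=1, M2=1, M3=0 → 0 — eliminated
  M0 stuck-at-1: M0=1 [stuck-at-1], M1=0, M2=1, M3=1 → 1 — matches
Only M0 stuck-at-1 reproduces the observed 1.

M0 stuck-at-1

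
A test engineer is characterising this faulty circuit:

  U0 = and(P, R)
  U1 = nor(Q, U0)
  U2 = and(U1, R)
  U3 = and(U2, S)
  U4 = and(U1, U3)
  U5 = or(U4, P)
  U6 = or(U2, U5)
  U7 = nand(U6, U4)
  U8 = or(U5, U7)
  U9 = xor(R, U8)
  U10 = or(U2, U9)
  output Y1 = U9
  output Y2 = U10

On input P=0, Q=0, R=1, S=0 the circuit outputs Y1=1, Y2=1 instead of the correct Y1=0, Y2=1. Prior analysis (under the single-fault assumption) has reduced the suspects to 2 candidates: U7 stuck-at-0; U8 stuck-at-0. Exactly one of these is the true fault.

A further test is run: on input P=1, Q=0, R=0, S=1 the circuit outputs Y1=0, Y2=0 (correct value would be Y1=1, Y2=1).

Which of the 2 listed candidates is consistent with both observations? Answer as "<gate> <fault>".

U8 stuck-at-0

Evaluate each candidate on input P=1, Q=0, R=0, S=1:
  U7 stuck-at-0: U0=0, U1=1, U2=0, U3=0, U4=0, U5=1, U6=1, U7=0 [stuck-at-0], U8=1, U9=1, U10=1 → Y1=1, Y2=1 — eliminated
  U8 stuck-at-0: U0=0, U1=1, U2=0, U3=0, U4=0, U5=1, U6=1, U7=1, U8=0 [stuck-at-0], U9=0, U10=0 → Y1=0, Y2=0 — matches
Only U8 stuck-at-0 reproduces the observed Y1=0, Y2=0.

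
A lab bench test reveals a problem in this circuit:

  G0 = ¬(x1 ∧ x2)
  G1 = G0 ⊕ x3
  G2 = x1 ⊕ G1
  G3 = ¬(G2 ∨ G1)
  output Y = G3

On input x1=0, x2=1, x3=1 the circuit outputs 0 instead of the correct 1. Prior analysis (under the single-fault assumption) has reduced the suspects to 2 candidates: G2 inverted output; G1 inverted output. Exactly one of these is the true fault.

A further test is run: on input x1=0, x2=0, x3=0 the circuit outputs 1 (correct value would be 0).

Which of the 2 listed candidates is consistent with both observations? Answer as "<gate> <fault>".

Evaluate each candidate on input x1=0, x2=0, x3=0:
  G2 inverted output: G0=1, G1=1, G2=0 [inverted output], G3=0 → 0 — eliminated
  G1 inverted output: G0=1, G1=0 [inverted output], G2=0, G3=1 → 1 — matches
Only G1 inverted output reproduces the observed 1.

G1 inverted output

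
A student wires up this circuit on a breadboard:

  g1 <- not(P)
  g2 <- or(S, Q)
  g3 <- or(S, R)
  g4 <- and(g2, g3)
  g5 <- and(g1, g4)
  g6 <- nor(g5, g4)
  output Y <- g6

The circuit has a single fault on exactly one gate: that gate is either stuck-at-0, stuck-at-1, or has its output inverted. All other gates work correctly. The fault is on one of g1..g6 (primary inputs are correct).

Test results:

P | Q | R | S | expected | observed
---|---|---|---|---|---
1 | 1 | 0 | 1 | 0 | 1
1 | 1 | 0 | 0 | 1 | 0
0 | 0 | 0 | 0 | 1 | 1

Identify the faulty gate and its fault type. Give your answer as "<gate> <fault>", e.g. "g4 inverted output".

g3 inverted output

Fault-free values for test 1 (P=1, Q=1, R=0, S=1): g1=0, g2=1, g3=1, g4=1, g5=0, g6=0, giving Y=0. Observed 1.
Test 1: faults giving observed 1 are {g2 stuck-at-0, g2 inverted output, g3 stuck-at-0, g3 inverted output, g4 stuck-at-0, g4 inverted output, g6 stuck-at-1, g6 inverted output}.
Test 2 (P=1, Q=1, R=0, S=0): fault-free g1=0, g2=1, g3=0, g4=0, g5=0, g6=1 → 1; observed 0. Eliminates g2 stuck-at-0, g2 inverted output, g3 stuck-at-0, g4 stuck-at-0, g6 stuck-at-1.
Test 3 (P=0, Q=0, R=0, S=0): fault-free g1=1, g2=0, g3=0, g4=0, g5=0, g6=1 → 1; observed 1. Eliminates g4 inverted output, g6 inverted output.
Only g3 inverted output is consistent with every test.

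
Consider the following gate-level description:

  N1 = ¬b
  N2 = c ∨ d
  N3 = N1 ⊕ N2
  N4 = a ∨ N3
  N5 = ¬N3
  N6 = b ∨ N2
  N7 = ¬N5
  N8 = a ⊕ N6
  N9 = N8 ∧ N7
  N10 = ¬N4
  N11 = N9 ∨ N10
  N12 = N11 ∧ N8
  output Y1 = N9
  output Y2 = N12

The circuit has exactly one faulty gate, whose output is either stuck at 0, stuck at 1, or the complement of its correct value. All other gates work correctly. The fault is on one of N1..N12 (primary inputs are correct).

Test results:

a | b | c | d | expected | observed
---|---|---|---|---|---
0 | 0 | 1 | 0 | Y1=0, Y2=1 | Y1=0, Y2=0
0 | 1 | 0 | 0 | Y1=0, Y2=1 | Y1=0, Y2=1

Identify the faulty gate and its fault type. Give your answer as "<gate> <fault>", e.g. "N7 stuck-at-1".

Fault-free values for test 1 (a=0, b=0, c=1, d=0): N1=1, N2=1, N3=0, N4=0, N5=1, N6=1, N7=0, N8=1, N9=0, N10=1, N11=1, N12=1, giving Y1=0, Y2=1. Observed Y1=0, Y2=0.
Test 1: faults giving observed Y1=0, Y2=0 are {N2 stuck-at-0, N2 inverted output, N4 stuck-at-1, N4 inverted output, N6 stuck-at-0, N6 inverted output, N8 stuck-at-0, N8 inverted output, N10 stuck-at-0, N10 inverted output, N11 stuck-at-0, N11 inverted output, N12 stuck-at-0, N12 inverted output}.
Test 2 (a=0, b=1, c=0, d=0): fault-free N1=0, N2=0, N3=0, N4=0, N5=1, N6=1, N7=0, N8=1, N9=0, N10=1, N11=1, N12=1 → Y1=0, Y2=1; observed Y1=0, Y2=1. Eliminates N2 inverted output, N4 stuck-at-1, N4 inverted output, N6 stuck-at-0, N6 inverted output, N8 stuck-at-0, N8 inverted output, N10 stuck-at-0, N10 inverted output, N11 stuck-at-0, N11 inverted output, N12 stuck-at-0, N12 inverted output.
Only N2 stuck-at-0 is consistent with every test.

N2 stuck-at-0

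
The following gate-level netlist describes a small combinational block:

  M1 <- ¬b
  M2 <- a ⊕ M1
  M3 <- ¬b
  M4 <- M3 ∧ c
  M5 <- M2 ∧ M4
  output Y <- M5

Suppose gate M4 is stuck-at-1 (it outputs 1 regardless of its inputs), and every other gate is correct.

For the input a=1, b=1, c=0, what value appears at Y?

1

Propagate with M4 forced: M1=0, M2=1, M3=0, M4=1 [stuck-at-1], M5=1.
So Y = 1. (Without the fault it would be 0.)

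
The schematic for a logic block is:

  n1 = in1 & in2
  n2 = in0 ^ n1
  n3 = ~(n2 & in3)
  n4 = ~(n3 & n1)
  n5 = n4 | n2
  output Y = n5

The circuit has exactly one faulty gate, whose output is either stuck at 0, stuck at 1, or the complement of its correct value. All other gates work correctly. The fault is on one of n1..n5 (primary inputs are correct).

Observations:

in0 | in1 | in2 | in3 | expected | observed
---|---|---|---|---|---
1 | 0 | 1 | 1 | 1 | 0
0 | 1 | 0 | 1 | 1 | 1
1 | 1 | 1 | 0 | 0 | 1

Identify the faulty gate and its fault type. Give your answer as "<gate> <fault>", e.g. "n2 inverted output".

n1 inverted output

Fault-free values for test 1 (in0=1, in1=0, in2=1, in3=1): n1=0, n2=1, n3=0, n4=1, n5=1, giving Y=1. Observed 0.
Test 1: faults giving observed 0 are {n1 stuck-at-1, n1 inverted output, n5 stuck-at-0, n5 inverted output}.
Test 2 (in0=0, in1=1, in2=0, in3=1): fault-free n1=0, n2=0, n3=1, n4=1, n5=1 → 1; observed 1. Eliminates n5 stuck-at-0, n5 inverted output.
Test 3 (in0=1, in1=1, in2=1, in3=0): fault-free n1=1, n2=0, n3=1, n4=0, n5=0 → 0; observed 1. Eliminates n1 stuck-at-1.
Only n1 inverted output is consistent with every test.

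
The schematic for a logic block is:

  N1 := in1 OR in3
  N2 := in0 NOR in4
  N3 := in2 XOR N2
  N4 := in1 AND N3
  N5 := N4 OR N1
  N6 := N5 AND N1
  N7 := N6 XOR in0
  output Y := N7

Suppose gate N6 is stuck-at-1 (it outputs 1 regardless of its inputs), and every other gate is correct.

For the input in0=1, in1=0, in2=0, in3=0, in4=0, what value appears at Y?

Propagate with N6 forced: N1=0, N2=0, N3=0, N4=0, N5=0, N6=1 [stuck-at-1], N7=0.
So Y = 0. (Without the fault it would be 1.)

0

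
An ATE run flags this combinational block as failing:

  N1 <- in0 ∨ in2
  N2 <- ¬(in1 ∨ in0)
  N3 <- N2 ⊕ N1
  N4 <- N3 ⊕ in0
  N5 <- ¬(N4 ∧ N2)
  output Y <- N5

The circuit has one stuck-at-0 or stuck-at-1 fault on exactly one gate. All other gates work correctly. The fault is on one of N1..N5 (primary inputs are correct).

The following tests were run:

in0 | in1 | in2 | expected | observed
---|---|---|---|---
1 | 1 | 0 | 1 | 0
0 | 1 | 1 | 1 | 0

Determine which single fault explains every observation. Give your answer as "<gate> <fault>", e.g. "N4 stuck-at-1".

N5 stuck-at-0

Fault-free values for test 1 (in0=1, in1=1, in2=0): N1=1, N2=0, N3=1, N4=0, N5=1, giving Y=1. Observed 0.
Test 1: faults giving observed 0 are {N2 stuck-at-1, N5 stuck-at-0}.
Test 2 (in0=0, in1=1, in2=1): fault-free N1=1, N2=0, N3=1, N4=1, N5=1 → 1; observed 0. Eliminates N2 stuck-at-1.
Only N5 stuck-at-0 is consistent with every test.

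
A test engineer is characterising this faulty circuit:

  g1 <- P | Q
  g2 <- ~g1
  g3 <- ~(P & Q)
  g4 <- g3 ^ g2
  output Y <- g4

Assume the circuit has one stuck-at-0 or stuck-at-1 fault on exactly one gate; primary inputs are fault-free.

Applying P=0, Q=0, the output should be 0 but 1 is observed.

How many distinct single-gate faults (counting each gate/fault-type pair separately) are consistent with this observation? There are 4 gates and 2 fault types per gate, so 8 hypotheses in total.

4

Fault-free: g1=0, g2=1, g3=1, g4=0 → 0. Observed 1.
  g1 stuck-at-0: output 0 ✗
  g1 stuck-at-1: output 1 ✓
  g2 stuck-at-0: output 1 ✓
  g2 stuck-at-1: output 0 ✗
  g3 stuck-at-0: output 1 ✓
  g3 stuck-at-1: output 0 ✗
  g4 stuck-at-0: output 0 ✗
  g4 stuck-at-1: output 1 ✓
Consistent faults: {g1 stuck-at-1, g2 stuck-at-0, g3 stuck-at-0, g4 stuck-at-1} — 4 in all.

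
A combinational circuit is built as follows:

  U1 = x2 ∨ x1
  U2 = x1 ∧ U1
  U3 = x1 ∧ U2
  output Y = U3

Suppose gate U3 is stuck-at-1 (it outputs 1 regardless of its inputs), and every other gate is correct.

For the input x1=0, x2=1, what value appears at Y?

Propagate with U3 forced: U1=1, U2=0, U3=1 [stuck-at-1].
So Y = 1. (Without the fault it would be 0.)

1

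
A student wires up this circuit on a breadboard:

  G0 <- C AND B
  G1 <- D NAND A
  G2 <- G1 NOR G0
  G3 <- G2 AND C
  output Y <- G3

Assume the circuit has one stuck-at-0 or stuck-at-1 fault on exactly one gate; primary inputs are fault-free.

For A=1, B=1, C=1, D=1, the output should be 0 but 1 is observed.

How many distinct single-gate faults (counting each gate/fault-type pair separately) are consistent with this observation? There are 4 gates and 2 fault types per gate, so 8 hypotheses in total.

Fault-free: G0=1, G1=0, G2=0, G3=0 → 0. Observed 1.
  G0 stuck-at-0: output 1 ✓
  G0 stuck-at-1: output 0 ✗
  G1 stuck-at-0: output 0 ✗
  G1 stuck-at-1: output 0 ✗
  G2 stuck-at-0: output 0 ✗
  G2 stuck-at-1: output 1 ✓
  G3 stuck-at-0: output 0 ✗
  G3 stuck-at-1: output 1 ✓
Consistent faults: {G0 stuck-at-0, G2 stuck-at-1, G3 stuck-at-1} — 3 in all.

3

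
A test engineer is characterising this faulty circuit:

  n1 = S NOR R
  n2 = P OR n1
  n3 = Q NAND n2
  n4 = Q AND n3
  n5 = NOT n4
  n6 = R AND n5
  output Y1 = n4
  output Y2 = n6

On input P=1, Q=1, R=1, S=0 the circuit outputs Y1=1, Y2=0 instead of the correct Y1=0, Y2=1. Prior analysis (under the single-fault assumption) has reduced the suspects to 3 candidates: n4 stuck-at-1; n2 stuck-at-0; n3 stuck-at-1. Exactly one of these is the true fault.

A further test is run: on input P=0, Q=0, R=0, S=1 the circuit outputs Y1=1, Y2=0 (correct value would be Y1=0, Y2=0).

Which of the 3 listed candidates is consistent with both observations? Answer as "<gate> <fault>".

n4 stuck-at-1

Evaluate each candidate on input P=0, Q=0, R=0, S=1:
  n4 stuck-at-1: n1=0, n2=0, n3=1, n4=1 [stuck-at-1], n5=0, n6=0 → Y1=1, Y2=0 — matches
  n2 stuck-at-0: n1=0, n2=0 [stuck-at-0], n3=1, n4=0, n5=1, n6=0 → Y1=0, Y2=0 — eliminated
  n3 stuck-at-1: n1=0, n2=0, n3=1 [stuck-at-1], n4=0, n5=1, n6=0 → Y1=0, Y2=0 — eliminated
Only n4 stuck-at-1 reproduces the observed Y1=1, Y2=0.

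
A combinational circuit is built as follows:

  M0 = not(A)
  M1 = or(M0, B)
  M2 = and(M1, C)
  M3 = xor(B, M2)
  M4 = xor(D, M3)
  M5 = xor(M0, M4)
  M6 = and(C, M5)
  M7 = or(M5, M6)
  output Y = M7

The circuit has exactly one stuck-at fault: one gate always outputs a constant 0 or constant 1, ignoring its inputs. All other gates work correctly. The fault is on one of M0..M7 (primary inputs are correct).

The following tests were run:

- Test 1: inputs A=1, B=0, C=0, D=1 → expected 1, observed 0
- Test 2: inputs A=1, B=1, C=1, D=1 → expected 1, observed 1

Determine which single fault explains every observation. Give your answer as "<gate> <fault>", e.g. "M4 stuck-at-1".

M2 stuck-at-1

Fault-free values for test 1 (A=1, B=0, C=0, D=1): M0=0, M1=0, M2=0, M3=0, M4=1, M5=1, M6=0, M7=1, giving Y=1. Observed 0.
Test 1: faults giving observed 0 are {M0 stuck-at-1, M2 stuck-at-1, M3 stuck-at-1, M4 stuck-at-0, M5 stuck-at-0, M7 stuck-at-0}.
Test 2 (A=1, B=1, C=1, D=1): fault-free M0=0, M1=1, M2=1, M3=0, M4=1, M5=1, M6=1, M7=1 → 1; observed 1. Eliminates M0 stuck-at-1, M3 stuck-at-1, M4 stuck-at-0, M5 stuck-at-0, M7 stuck-at-0.
Only M2 stuck-at-1 is consistent with every test.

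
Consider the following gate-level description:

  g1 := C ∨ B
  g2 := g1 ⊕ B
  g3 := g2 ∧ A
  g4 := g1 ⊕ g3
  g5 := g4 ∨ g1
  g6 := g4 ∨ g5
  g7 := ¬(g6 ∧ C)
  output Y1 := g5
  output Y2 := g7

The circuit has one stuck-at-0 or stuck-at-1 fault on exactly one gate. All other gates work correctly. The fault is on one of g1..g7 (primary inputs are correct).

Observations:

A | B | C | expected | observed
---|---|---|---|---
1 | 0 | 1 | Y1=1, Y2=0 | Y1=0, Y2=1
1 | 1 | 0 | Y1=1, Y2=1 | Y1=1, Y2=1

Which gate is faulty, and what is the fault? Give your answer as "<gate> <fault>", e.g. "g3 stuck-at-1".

g1 stuck-at-0

Fault-free values for test 1 (A=1, B=0, C=1): g1=1, g2=1, g3=1, g4=0, g5=1, g6=1, g7=0, giving Y1=1, Y2=0. Observed Y1=0, Y2=1.
Test 1: faults giving observed Y1=0, Y2=1 are {g1 stuck-at-0, g5 stuck-at-0}.
Test 2 (A=1, B=1, C=0): fault-free g1=1, g2=0, g3=0, g4=1, g5=1, g6=1, g7=1 → Y1=1, Y2=1; observed Y1=1, Y2=1. Eliminates g5 stuck-at-0.
Only g1 stuck-at-0 is consistent with every test.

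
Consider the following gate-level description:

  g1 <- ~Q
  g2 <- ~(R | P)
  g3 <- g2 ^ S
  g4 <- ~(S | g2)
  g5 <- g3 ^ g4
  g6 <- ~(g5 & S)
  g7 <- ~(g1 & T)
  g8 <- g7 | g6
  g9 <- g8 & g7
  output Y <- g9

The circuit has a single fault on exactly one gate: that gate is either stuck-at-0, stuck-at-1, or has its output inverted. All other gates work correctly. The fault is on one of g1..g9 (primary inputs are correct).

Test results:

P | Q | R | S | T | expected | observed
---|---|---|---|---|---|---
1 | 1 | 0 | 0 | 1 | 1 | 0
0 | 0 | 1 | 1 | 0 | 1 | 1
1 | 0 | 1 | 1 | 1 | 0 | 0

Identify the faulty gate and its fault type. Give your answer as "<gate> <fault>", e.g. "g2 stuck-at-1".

g1 stuck-at-1

Fault-free values for test 1 (P=1, Q=1, R=0, S=0, T=1): g1=0, g2=0, g3=0, g4=1, g5=1, g6=1, g7=1, g8=1, g9=1, giving Y=1. Observed 0.
Test 1: faults giving observed 0 are {g1 stuck-at-1, g1 inverted output, g7 stuck-at-0, g7 inverted output, g8 stuck-at-0, g8 inverted output, g9 stuck-at-0, g9 inverted output}.
Test 2 (P=0, Q=0, R=1, S=1, T=0): fault-free g1=1, g2=0, g3=1, g4=0, g5=1, g6=0, g7=1, g8=1, g9=1 → 1; observed 1. Eliminates g7 stuck-at-0, g7 inverted output, g8 stuck-at-0, g8 inverted output, g9 stuck-at-0, g9 inverted output.
Test 3 (P=1, Q=0, R=1, S=1, T=1): fault-free g1=1, g2=0, g3=1, g4=0, g5=1, g6=0, g7=0, g8=0, g9=0 → 0; observed 0. Eliminates g1 inverted output.
Only g1 stuck-at-1 is consistent with every test.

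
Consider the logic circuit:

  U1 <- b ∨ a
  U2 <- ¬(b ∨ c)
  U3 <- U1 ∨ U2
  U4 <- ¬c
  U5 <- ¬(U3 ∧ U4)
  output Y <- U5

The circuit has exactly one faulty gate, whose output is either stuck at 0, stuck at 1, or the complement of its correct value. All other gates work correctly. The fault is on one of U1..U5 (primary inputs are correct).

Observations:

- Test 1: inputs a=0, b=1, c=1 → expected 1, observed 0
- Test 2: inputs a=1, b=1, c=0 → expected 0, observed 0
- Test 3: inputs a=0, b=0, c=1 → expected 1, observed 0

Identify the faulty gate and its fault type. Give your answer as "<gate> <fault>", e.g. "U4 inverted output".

Fault-free values for test 1 (a=0, b=1, c=1): U1=1, U2=0, U3=1, U4=0, U5=1, giving Y=1. Observed 0.
Test 1: faults giving observed 0 are {U4 stuck-at-1, U4 inverted output, U5 stuck-at-0, U5 inverted output}.
Test 2 (a=1, b=1, c=0): fault-free U1=1, U2=0, U3=1, U4=1, U5=0 → 0; observed 0. Eliminates U4 inverted output, U5 inverted output.
Test 3 (a=0, b=0, c=1): fault-free U1=0, U2=0, U3=0, U4=0, U5=1 → 1; observed 0. Eliminates U4 stuck-at-1.
Only U5 stuck-at-0 is consistent with every test.

U5 stuck-at-0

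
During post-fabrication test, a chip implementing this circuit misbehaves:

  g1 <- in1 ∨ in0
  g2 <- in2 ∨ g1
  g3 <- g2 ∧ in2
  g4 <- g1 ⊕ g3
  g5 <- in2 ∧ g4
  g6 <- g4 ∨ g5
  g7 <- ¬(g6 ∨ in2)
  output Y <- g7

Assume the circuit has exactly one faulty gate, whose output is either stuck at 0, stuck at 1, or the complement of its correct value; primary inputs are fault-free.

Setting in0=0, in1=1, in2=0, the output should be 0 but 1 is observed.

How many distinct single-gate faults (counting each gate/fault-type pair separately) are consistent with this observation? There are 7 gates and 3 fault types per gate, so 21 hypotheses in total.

10

Fault-free: g1=1, g2=1, g3=0, g4=1, g5=0, g6=1, g7=0 → 0. Observed 1.
  g1: stuck-at-0, inverted output ✓; others ✗
  g2: none of the 3 fault types match ✗
  g3: stuck-at-1, inverted output ✓; others ✗
  g4: stuck-at-0, inverted output ✓; others ✗
  g5: none of the 3 fault types match ✗
  g6: stuck-at-0, inverted output ✓; others ✗
  g7: stuck-at-1, inverted output ✓; others ✗
Consistent faults: {g1 stuck-at-0, g1 inverted output, g3 stuck-at-1, g3 inverted output, g4 stuck-at-0, g4 inverted output, g6 stuck-at-0, g6 inverted output, g7 stuck-at-1, g7 inverted output} — 10 in all.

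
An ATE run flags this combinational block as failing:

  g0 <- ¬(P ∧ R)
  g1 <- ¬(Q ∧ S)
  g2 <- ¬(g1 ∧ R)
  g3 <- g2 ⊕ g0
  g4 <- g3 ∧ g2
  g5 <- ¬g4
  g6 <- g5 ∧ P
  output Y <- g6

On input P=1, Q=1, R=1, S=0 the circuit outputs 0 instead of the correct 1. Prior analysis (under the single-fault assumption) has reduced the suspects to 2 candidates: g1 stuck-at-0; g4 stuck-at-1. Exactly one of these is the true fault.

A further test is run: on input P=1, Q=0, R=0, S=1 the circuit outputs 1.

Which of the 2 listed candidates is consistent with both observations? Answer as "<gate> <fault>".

Evaluate each candidate on input P=1, Q=0, R=0, S=1:
  g1 stuck-at-0: g0=1, g1=0 [stuck-at-0], g2=1, g3=0, g4=0, g5=1, g6=1 → 1 — matches
  g4 stuck-at-1: g0=1, g1=1, g2=1, g3=0, g4=1 [stuck-at-1], g5=0, g6=0 → 0 — eliminated
Only g1 stuck-at-0 reproduces the observed 1.

g1 stuck-at-0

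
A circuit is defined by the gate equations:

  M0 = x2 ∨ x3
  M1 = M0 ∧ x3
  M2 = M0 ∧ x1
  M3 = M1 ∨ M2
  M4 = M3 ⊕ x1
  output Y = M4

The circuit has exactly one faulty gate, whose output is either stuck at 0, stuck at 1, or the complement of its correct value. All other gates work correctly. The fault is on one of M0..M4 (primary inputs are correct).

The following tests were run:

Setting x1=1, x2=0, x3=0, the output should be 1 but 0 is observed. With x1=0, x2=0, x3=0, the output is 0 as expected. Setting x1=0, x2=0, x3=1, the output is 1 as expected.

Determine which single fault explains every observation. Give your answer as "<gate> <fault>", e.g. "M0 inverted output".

Fault-free values for test 1 (x1=1, x2=0, x3=0): M0=0, M1=0, M2=0, M3=0, M4=1, giving Y=1. Observed 0.
Test 1: faults giving observed 0 are {M0 stuck-at-1, M0 inverted output, M1 stuck-at-1, M1 inverted output, M2 stuck-at-1, M2 inverted output, M3 stuck-at-1, M3 inverted output, M4 stuck-at-0, M4 inverted output}.
Test 2 (x1=0, x2=0, x3=0): fault-free M0=0, M1=0, M2=0, M3=0, M4=0 → 0; observed 0. Eliminates M1 stuck-at-1, M1 inverted output, M2 stuck-at-1, M2 inverted output, M3 stuck-at-1, M3 inverted output, M4 inverted output.
Test 3 (x1=0, x2=0, x3=1): fault-free M0=1, M1=1, M2=0, M3=1, M4=1 → 1; observed 1. Eliminates M0 inverted output, M4 stuck-at-0.
Only M0 stuck-at-1 is consistent with every test.

M0 stuck-at-1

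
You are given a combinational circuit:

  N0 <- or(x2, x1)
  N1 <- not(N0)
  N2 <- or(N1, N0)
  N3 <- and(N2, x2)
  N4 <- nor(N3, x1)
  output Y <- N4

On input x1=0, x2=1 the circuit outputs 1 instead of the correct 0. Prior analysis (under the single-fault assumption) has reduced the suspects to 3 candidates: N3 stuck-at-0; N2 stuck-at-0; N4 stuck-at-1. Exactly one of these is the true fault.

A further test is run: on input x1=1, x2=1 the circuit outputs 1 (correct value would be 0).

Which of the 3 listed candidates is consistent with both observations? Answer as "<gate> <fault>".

Evaluate each candidate on input x1=1, x2=1:
  N3 stuck-at-0: N0=1, N1=0, N2=1, N3=0 [stuck-at-0], N4=0 → 0 — eliminated
  N2 stuck-at-0: N0=1, N1=0, N2=0 [stuck-at-0], N3=0, N4=0 → 0 — eliminated
  N4 stuck-at-1: N0=1, N1=0, N2=1, N3=1, N4=1 [stuck-at-1] → 1 — matches
Only N4 stuck-at-1 reproduces the observed 1.

N4 stuck-at-1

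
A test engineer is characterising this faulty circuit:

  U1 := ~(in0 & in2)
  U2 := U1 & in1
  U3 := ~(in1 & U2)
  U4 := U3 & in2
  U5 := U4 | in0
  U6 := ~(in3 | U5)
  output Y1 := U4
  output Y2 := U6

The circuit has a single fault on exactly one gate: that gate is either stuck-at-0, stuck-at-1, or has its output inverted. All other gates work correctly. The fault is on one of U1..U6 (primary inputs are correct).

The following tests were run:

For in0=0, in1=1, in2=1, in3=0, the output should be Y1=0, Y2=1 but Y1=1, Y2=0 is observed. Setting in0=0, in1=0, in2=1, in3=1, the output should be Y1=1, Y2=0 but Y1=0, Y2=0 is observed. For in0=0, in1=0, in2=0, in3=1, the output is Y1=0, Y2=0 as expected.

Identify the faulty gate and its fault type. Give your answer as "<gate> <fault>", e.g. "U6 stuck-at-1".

Fault-free values for test 1 (in0=0, in1=1, in2=1, in3=0): U1=1, U2=1, U3=0, U4=0, U5=0, U6=1, giving Y1=0, Y2=1. Observed Y1=1, Y2=0.
Test 1: faults giving observed Y1=1, Y2=0 are {U1 stuck-at-0, U1 inverted output, U2 stuck-at-0, U2 inverted output, U3 stuck-at-1, U3 inverted output, U4 stuck-at-1, U4 inverted output}.
Test 2 (in0=0, in1=0, in2=1, in3=1): fault-free U1=1, U2=0, U3=1, U4=1, U5=1, U6=0 → Y1=1, Y2=0; observed Y1=0, Y2=0. Eliminates U1 stuck-at-0, U1 inverted output, U2 stuck-at-0, U2 inverted output, U3 stuck-at-1, U4 stuck-at-1.
Test 3 (in0=0, in1=0, in2=0, in3=1): fault-free U1=1, U2=0, U3=1, U4=0, U5=0, U6=0 → Y1=0, Y2=0; observed Y1=0, Y2=0. Eliminates U4 inverted output.
Only U3 inverted output is consistent with every test.

U3 inverted output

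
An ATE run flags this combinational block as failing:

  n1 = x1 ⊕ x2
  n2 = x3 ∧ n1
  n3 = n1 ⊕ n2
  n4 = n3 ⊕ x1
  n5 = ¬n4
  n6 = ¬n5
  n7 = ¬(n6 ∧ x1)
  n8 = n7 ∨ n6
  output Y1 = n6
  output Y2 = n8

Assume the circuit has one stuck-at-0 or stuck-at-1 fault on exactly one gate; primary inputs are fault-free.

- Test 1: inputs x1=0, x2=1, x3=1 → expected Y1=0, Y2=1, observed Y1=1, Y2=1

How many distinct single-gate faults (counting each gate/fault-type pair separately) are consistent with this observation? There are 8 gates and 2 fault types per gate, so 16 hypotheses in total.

Fault-free: n1=1, n2=1, n3=0, n4=0, n5=1, n6=0, n7=1, n8=1 → Y1=0, Y2=1. Observed Y1=1, Y2=1.
  n1: none of the 2 fault types match ✗
  n2: stuck-at-0 ✓; others ✗
  n3: stuck-at-1 ✓; others ✗
  n4: stuck-at-1 ✓; others ✗
  n5: stuck-at-0 ✓; others ✗
  n6: stuck-at-1 ✓; others ✗
  n7: none of the 2 fault types match ✗
  n8: none of the 2 fault types match ✗
Consistent faults: {n2 stuck-at-0, n3 stuck-at-1, n4 stuck-at-1, n5 stuck-at-0, n6 stuck-at-1} — 5 in all.

5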